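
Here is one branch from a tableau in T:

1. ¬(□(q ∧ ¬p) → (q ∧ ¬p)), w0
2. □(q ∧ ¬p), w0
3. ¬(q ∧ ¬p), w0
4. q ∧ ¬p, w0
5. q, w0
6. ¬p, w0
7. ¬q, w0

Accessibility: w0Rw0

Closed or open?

Both q and ¬q appear at w0.

Yes, closed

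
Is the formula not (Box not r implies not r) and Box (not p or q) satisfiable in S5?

Unsatisfiable (every branch closes)

1. not (Box not r implies not r) and Box (not p or q), w0
2. not (Box not r implies not r), w0
3. Box (not p or q), w0
4. Box not r, w0
5. r, w0
6. not p or q, w0
7. not r, w0
Accessibility: w0Rw0
Branch closes: r and not r both at w0.
All branches of the tableau close; one closing branch shown above.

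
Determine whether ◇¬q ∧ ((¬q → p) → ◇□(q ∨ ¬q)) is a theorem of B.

Tableau for the negation ¬(◇¬q ∧ ((¬q → p) → ◇□(q ∨ ¬q))):
1. ¬(◇¬q ∧ ((¬q → p) → ◇□(q ∨ ¬q))), 0
2. ¬◇¬q, 0
3. q, 0
Accessibility: 0R0
The negation has an open branch (countermodel exists).

No, not valid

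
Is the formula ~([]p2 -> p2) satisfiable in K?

1. ~([]p2 -> p2), u
2. []p2, u   [~->-rule on 1]
3. ~p2, u   [~->-rule on 1]

Yes, satisfiable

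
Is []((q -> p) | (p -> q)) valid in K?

Tableau for the negation ~[]((q -> p) | (p -> q)):
1. ~[]((q -> p) | (p -> q)), w0
2. ~((q -> p) | (p -> q)), w1   [~[]-rule on 1: fresh world w1, w0Rw1]
3. ~(q -> p), w1   [~|-rule on 2]
4. ~(p -> q), w1   [~|-rule on 2]
5. q, w1   [~->-rule on 3]
6. ~p, w1   [~->-rule on 3]
7. p, w1   [~->-rule on 4]
8. ~q, w1   [~->-rule on 4]
Accessibility: w0Rw1
Branch closes: p and ~p both at w1.
Every branch of the negation's tableau closes; the branch above is one of them.

Valid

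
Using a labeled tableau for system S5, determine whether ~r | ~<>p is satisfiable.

1. ~r | ~<>p, 0
2. ~<>p, 0   [|-rule on 1 (branches; this branch)]
3. ~p, 0   [~<>-rule on 2 via 0R0]
Accessibility: 0R0

Yes, satisfiable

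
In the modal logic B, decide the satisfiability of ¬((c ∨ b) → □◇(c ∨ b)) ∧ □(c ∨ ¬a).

1. ¬((c ∨ b) → □◇(c ∨ b)) ∧ □(c ∨ ¬a), 0
2. ¬((c ∨ b) → □◇(c ∨ b)), 0   [∧-rule on 1]
3. □(c ∨ ¬a), 0   [∧-rule on 1]
4. c ∨ b, 0   [¬→-rule on 2]
5. ¬□◇(c ∨ b), 0   [¬→-rule on 2]
6. c ∨ ¬a, 0   [□-rule on 3 via 0R0]
7. b, 0   [∨-rule on 4 (branches; this branch)]
8. ¬a, 0   [∨-rule on 6 (branches; this branch)]
9. ¬◇(c ∨ b), 1   [¬□-rule on 5: fresh world 1, 0R1]
10. c ∨ ¬a, 1   [□-rule on 3 via 0R1]
11. ¬(c ∨ b), 0   [¬◇-rule on 9 via 1R0]
12. ¬c, 0   [¬∨-rule on 11]
13. ¬b, 0   [¬∨-rule on 11]
Accessibility: 0R0, 0R1, 1R0, 1R1
Branch closes: b and ¬b both at 0.
Every branch closes; the branch above is one of them.

Unsatisfiable (every branch closes)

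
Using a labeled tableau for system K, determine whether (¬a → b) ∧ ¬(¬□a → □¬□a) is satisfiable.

Satisfiable

1. (¬a → b) ∧ ¬(¬□a → □¬□a), 0
2. ¬a → b, 0   [∧-rule on 1]
3. ¬(¬□a → □¬□a), 0   [∧-rule on 1]
4. ¬□a, 0   [¬→-rule on 3]
5. ¬□¬□a, 0   [¬→-rule on 3]
6. b, 0   [→-rule on 2 (branches; this branch)]
7. ¬a, 1   [¬□-rule on 4: fresh world 1, 0R1]
8. □a, 2   [¬□-rule on 5: fresh world 2, 0R2]
Accessibility: 0R1, 0R2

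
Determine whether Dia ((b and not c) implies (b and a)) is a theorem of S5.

Tableau for the negation not Dia ((b and not c) implies (b and a)):
1. not Dia ((b and not c) implies (b and a)), u
2. not ((b and not c) implies (b and a)), u
3. b and not c, u
4. not (b and a), u
5. b, u
6. not c, u
7. not a, u
Accessibility: uRu
The negation has an open branch (countermodel exists).

No, not valid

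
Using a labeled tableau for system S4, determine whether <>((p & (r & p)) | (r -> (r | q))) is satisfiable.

1. <>((p & (r & p)) | (r -> (r | q))), 0
2. (p & (r & p)) | (r -> (r | q)), 1   [<>-rule on 1: fresh world 1, 0R1]
3. r -> (r | q), 1   [|-rule on 2 (branches; this branch)]
4. r | q, 1   [->-rule on 3 (branches; this branch)]
5. q, 1   [|-rule on 4 (branches; this branch)]
Accessibility: 0R0, 0R1, 1R1

Satisfiable (open branch found)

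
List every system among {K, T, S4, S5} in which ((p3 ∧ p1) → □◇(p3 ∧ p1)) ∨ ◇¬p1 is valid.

S4-tableau for the negation ¬(((p3 ∧ p1) → □◇(p3 ∧ p1)) ∨ ◇¬p1):
1. ¬(((p3 ∧ p1) → □◇(p3 ∧ p1)) ∨ ◇¬p1), 0
2. ¬((p3 ∧ p1) → □◇(p3 ∧ p1)), 0   [¬∨-rule on 1]
3. ¬◇¬p1, 0   [¬∨-rule on 1]
4. p3 ∧ p1, 0   [¬→-rule on 2]
5. ¬□◇(p3 ∧ p1), 0   [¬→-rule on 2]
6. p3, 0   [∧-rule on 4]
7. p1, 0   [∧-rule on 4]
8. ¬◇(p3 ∧ p1), 1   [¬□-rule on 5: fresh world 1, 0R1]
9. p1, 1   [¬◇-rule on 3 via 0R1]
10. ¬(p3 ∧ p1), 1   [¬◇-rule on 8 via 1R1]
11. ¬p3, 1   [¬∧-rule on 10 (branches; this branch)]
Accessibility: 0R0, 0R1, 1R1
Complete open branch: countermodel on an S4-frame, so not valid in S4, nor in K, T (the same frame is also a K-frame and a T-frame).
S5-tableau for the negation ¬(((p3 ∧ p1) → □◇(p3 ∧ p1)) ∨ ◇¬p1):
1. ¬(((p3 ∧ p1) → □◇(p3 ∧ p1)) ∨ ◇¬p1), 0
2. ¬((p3 ∧ p1) → □◇(p3 ∧ p1)), 0   [¬∨-rule on 1]
3. ¬◇¬p1, 0   [¬∨-rule on 1]
4. p3 ∧ p1, 0   [¬→-rule on 2]
5. ¬□◇(p3 ∧ p1), 0   [¬→-rule on 2]
6. p3, 0   [∧-rule on 4]
7. p1, 0   [∧-rule on 4]
8. ¬◇(p3 ∧ p1), 1   [¬□-rule on 5: fresh world 1, 0R1]
9. p1, 1   [¬◇-rule on 3 via 0R1]
10. ¬(p3 ∧ p1), 0   [¬◇-rule on 8 via 1R0]
11. ¬(p3 ∧ p1), 1   [¬◇-rule on 8 via 1R1]
12. ¬p1, 0   [¬∧-rule on 10 (branches; this branch)]
Accessibility: 0R0, 0R1, 1R0, 1R1
Branch closes: p1 and ¬p1 both at 0.
Every branch closes (one shown): valid in S5.

S5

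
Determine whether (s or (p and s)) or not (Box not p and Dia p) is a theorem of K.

Valid in K

Tableau for the negation not ((s or (p and s)) or not (Box not p and Dia p)):
1. not ((s or (p and s)) or not (Box not p and Dia p)), 0
2. not (s or (p and s)), 0
3. Box not p and Dia p, 0
4. not s, 0
5. not (p and s), 0
6. Box not p, 0
7. Dia p, 0
8. p, 1
9. not p, 1
Accessibility: 0R1
Branch closes: p and not p both at 1.
Every branch of the negation's tableau closes; the branch above is one of them.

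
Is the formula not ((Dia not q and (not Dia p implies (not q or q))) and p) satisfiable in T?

Yes, satisfiable

1. not ((Dia not q and (not Dia p implies (not q or q))) and p), 0
2. not p, 0   [neg-and-rule on 1 (branches; this branch)]
Accessibility: 0R0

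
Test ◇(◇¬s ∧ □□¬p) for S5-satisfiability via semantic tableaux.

1. ◇(◇¬s ∧ □□¬p), 0
2. ◇¬s ∧ □□¬p, 1
3. ◇¬s, 1
4. □□¬p, 1
5. □¬p, 0
6. □¬p, 1
7. ¬p, 0
8. ¬p, 1
9. ¬s, 2
10. □¬p, 2
11. ¬p, 2
Accessibility: 0R0, 0R1, 0R2, 1R0, 1R1, 1R2, 2R0, 2R1, 2R2

Satisfiable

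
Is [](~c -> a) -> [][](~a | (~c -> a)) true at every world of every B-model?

Tableau for the negation ~([](~c -> a) -> [][](~a | (~c -> a))):
1. ~([](~c -> a) -> [][](~a | (~c -> a))), u
2. [](~c -> a), u   [~->-rule on 1]
3. ~[][](~a | (~c -> a)), u   [~->-rule on 1]
4. ~c -> a, u   [[]-rule on 2 via uRu]
5. a, u   [->-rule on 4 (branches; this branch)]
6. ~[](~a | (~c -> a)), v   [~[]-rule on 3: fresh world v, uRv]
7. ~c -> a, v   [[]-rule on 2 via uRv]
8. a, v   [->-rule on 7 (branches; this branch)]
9. ~(~a | (~c -> a)), w   [~[]-rule on 6: fresh world w, vRw]
10. a, w   [~|-rule on 9]
11. ~(~c -> a), w   [~|-rule on 9]
12. ~c, w   [~->-rule on 11]
13. ~a, w   [~->-rule on 11]
Accessibility: uRu, uRv, vRu, vRv, vRw, wRv, wRw
Branch closes: a and ~a both at w.
All branches of the negation close; one closing branch shown above.

Valid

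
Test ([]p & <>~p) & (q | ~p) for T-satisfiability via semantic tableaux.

Unsatisfiable (every branch closes)

1. ([]p & <>~p) & (q | ~p), w0
2. []p & <>~p, w0   [&-rule on 1]
3. q | ~p, w0   [&-rule on 1]
4. []p, w0   [&-rule on 2]
5. <>~p, w0   [&-rule on 2]
6. p, w0   [[]-rule on 4 via w0Rw0]
7. q, w0   [|-rule on 3 (branches; this branch)]
8. ~p, w1   [<>-rule on 5: fresh world w1, w0Rw1]
9. p, w1   [[]-rule on 4 via w0Rw1]
Accessibility: w0Rw0, w0Rw1, w1Rw1
Branch closes: p and ~p both at w1.
(One branch shown.) All branches close.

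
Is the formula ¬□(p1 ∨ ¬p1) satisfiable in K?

Unsatisfiable

1. ¬□(p1 ∨ ¬p1), 0
2. ¬(p1 ∨ ¬p1), 1
3. ¬p1, 1
4. p1, 1
Accessibility: 0R1
Branch closes: p1 and ¬p1 both at 1.
Every branch closes; the branch above is one of them.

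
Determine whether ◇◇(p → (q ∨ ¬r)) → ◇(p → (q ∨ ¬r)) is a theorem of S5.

Yes, valid

Tableau for the negation ¬(◇◇(p → (q ∨ ¬r)) → ◇(p → (q ∨ ¬r))):
1. ¬(◇◇(p → (q ∨ ¬r)) → ◇(p → (q ∨ ¬r))), w0
2. ◇◇(p → (q ∨ ¬r)), w0   [¬→-rule on 1]
3. ¬◇(p → (q ∨ ¬r)), w0   [¬→-rule on 1]
4. ¬(p → (q ∨ ¬r)), w0   [¬◇-rule on 3 via w0Rw0]
5. p, w0   [¬→-rule on 4]
6. ¬(q ∨ ¬r), w0   [¬→-rule on 4]
7. ¬q, w0   [¬∨-rule on 6]
8. r, w0   [¬∨-rule on 6]
9. ◇(p → (q ∨ ¬r)), w1   [◇-rule on 2: fresh world w1, w0Rw1]
10. ¬(p → (q ∨ ¬r)), w1   [¬◇-rule on 3 via w0Rw1]
11. p, w1   [¬→-rule on 10]
12. ¬(q ∨ ¬r), w1   [¬→-rule on 10]
13. ¬q, w1   [¬∨-rule on 12]
14. r, w1   [¬∨-rule on 12]
15. p → (q ∨ ¬r), w2   [◇-rule on 9: fresh world w2, w1Rw2]
16. ¬(p → (q ∨ ¬r)), w2   [¬◇-rule on 3 via w0Rw2]
17. p, w2   [¬→-rule on 16]
18. ¬(q ∨ ¬r), w2   [¬→-rule on 16]
19. ¬q, w2   [¬∨-rule on 18]
20. r, w2   [¬∨-rule on 18]
21. q ∨ ¬r, w2   [→-rule on 15 (branches; this branch)]
22. ¬r, w2   [∨-rule on 21 (branches; this branch)]
Accessibility: w0Rw0, w0Rw1, w0Rw2, w1Rw0, w1Rw1, w1Rw2, w2Rw0, w2Rw1, w2Rw2
Branch closes: r and ¬r both at w2.
All branches of the negation close; one closing branch shown above.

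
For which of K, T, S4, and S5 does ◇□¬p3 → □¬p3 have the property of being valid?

S5

S4-tableau for the negation ¬(◇□¬p3 → □¬p3):
1. ¬(◇□¬p3 → □¬p3), 0
2. ◇□¬p3, 0
3. ¬□¬p3, 0
4. □¬p3, 1
5. ¬p3, 1
6. p3, 2
Accessibility: 0R0, 0R1, 0R2, 1R1, 2R2
Complete open branch: countermodel on an S4-frame, so not valid in S4, nor in K, T (the same frame is also a K-frame and a T-frame).
S5-tableau for the negation ¬(◇□¬p3 → □¬p3):
1. ¬(◇□¬p3 → □¬p3), 0
2. ◇□¬p3, 0
3. ¬□¬p3, 0
4. □¬p3, 1
5. ¬p3, 0
6. ¬p3, 1
7. p3, 2
8. ¬p3, 2
Accessibility: 0R0, 0R1, 0R2, 1R0, 1R1, 1R2, 2R0, 2R1, 2R2
Branch closes: p3 and ¬p3 both at 2.
Every branch closes (one shown): valid in S5.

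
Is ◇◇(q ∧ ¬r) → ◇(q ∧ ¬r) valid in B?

Tableau for the negation ¬(◇◇(q ∧ ¬r) → ◇(q ∧ ¬r)):
1. ¬(◇◇(q ∧ ¬r) → ◇(q ∧ ¬r)), u
2. ◇◇(q ∧ ¬r), u
3. ¬◇(q ∧ ¬r), u
4. ¬(q ∧ ¬r), u
5. r, u
6. ◇(q ∧ ¬r), v
7. ¬(q ∧ ¬r), v
8. r, v
9. q ∧ ¬r, w
10. q, w
11. ¬r, w
Accessibility: uRu, uRv, vRu, vRv, vRw, wRv, wRw
The negation has an open branch (countermodel exists).

No, not valid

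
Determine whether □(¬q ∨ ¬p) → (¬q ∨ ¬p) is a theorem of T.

Valid in T

Tableau for the negation ¬(□(¬q ∨ ¬p) → (¬q ∨ ¬p)):
1. ¬(□(¬q ∨ ¬p) → (¬q ∨ ¬p)), 0
2. □(¬q ∨ ¬p), 0
3. ¬(¬q ∨ ¬p), 0
4. q, 0
5. p, 0
6. ¬q ∨ ¬p, 0
7. ¬p, 0
Accessibility: 0R0
Branch closes: p and ¬p both at 0.
Every branch of the negation's tableau closes; the branch above is one of them.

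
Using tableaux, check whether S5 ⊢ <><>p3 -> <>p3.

Valid

Tableau for the negation ~(<><>p3 -> <>p3):
1. ~(<><>p3 -> <>p3), 0
2. <><>p3, 0
3. ~<>p3, 0
4. ~p3, 0
5. <>p3, 1
6. ~p3, 1
7. p3, 2
8. ~p3, 2
Accessibility: 0R0, 0R1, 0R2, 1R0, 1R1, 1R2, 2R0, 2R1, 2R2
Branch closes: p3 and ~p3 both at 2.
Every branch of the negation's tableau closes; the branch above is one of them.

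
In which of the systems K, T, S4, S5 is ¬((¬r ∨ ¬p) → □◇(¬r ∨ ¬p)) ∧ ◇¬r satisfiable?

S4-tableau for the formula:
1. ¬((¬r ∨ ¬p) → □◇(¬r ∨ ¬p)) ∧ ◇¬r, 0
2. ¬((¬r ∨ ¬p) → □◇(¬r ∨ ¬p)), 0   [∧-rule on 1]
3. ◇¬r, 0   [∧-rule on 1]
4. ¬r ∨ ¬p, 0   [¬→-rule on 2]
5. ¬□◇(¬r ∨ ¬p), 0   [¬→-rule on 2]
6. ¬p, 0   [∨-rule on 4 (branches; this branch)]
7. ¬r, 1   [◇-rule on 3: fresh world 1, 0R1]
8. ¬◇(¬r ∨ ¬p), 2   [¬□-rule on 5: fresh world 2, 0R2]
9. ¬(¬r ∨ ¬p), 2   [¬◇-rule on 8 via 2R2]
10. r, 2   [¬∨-rule on 9]
11. p, 2   [¬∨-rule on 9]
Accessibility: 0R0, 0R1, 0R2, 1R1, 2R2
Complete open branch: satisfiable in S4, hence also in K, T (this S4-model is also a K-model and a T-model).
S5-tableau for the formula:
1. ¬((¬r ∨ ¬p) → □◇(¬r ∨ ¬p)) ∧ ◇¬r, 0
2. ¬((¬r ∨ ¬p) → □◇(¬r ∨ ¬p)), 0   [∧-rule on 1]
3. ◇¬r, 0   [∧-rule on 1]
4. ¬r ∨ ¬p, 0   [¬→-rule on 2]
5. ¬□◇(¬r ∨ ¬p), 0   [¬→-rule on 2]
6. ¬p, 0   [∨-rule on 4 (branches; this branch)]
7. ¬r, 1   [◇-rule on 3: fresh world 1, 0R1]
8. ¬◇(¬r ∨ ¬p), 2   [¬□-rule on 5: fresh world 2, 0R2]
9. ¬(¬r ∨ ¬p), 0   [¬◇-rule on 8 via 2R0]
10. r, 0   [¬∨-rule on 9]
11. p, 0   [¬∨-rule on 9]
Accessibility: 0R0, 0R1, 0R2, 1R0, 1R1, 1R2, 2R0, 2R1, 2R2
Branch closes: p and ¬p both at 0.
Every branch closes (one shown): unsatisfiable in S5.

K, T, S4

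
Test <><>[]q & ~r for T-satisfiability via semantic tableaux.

1. <><>[]q & ~r, 0
2. <><>[]q, 0
3. ~r, 0
4. <>[]q, 1
5. []q, 2
6. q, 2
Accessibility: 0R0, 0R1, 1R1, 1R2, 2R2

Satisfiable (open branch found)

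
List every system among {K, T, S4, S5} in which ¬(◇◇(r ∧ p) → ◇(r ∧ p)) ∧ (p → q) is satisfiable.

T-tableau for the formula:
1. ¬(◇◇(r ∧ p) → ◇(r ∧ p)) ∧ (p → q), u
2. ¬(◇◇(r ∧ p) → ◇(r ∧ p)), u
3. p → q, u
4. ◇◇(r ∧ p), u
5. ¬◇(r ∧ p), u
6. ¬(r ∧ p), u
7. q, u
8. ¬p, u
9. ◇(r ∧ p), v
10. ¬(r ∧ p), v
11. ¬p, v
12. r ∧ p, w
13. r, w
14. p, w
Accessibility: uRu, uRv, vRv, vRw, wRw
Complete open branch: satisfiable in T, hence also in K (this T-model is also a K-model).
S4-tableau for the formula:
1. ¬(◇◇(r ∧ p) → ◇(r ∧ p)) ∧ (p → q), u
2. ¬(◇◇(r ∧ p) → ◇(r ∧ p)), u
3. p → q, u
4. ◇◇(r ∧ p), u
5. ¬◇(r ∧ p), u
6. ¬(r ∧ p), u
7. q, u
8. ¬p, u
9. ◇(r ∧ p), v
10. ¬(r ∧ p), v
11. ¬p, v
12. r ∧ p, w
13. r, w
14. p, w
15. ¬(r ∧ p), w
16. ¬p, w
Accessibility: uRu, uRv, uRw, vRv, vRw, wRw
Branch closes: p and ¬p both at w.
Every branch closes (one shown): unsatisfiable in S4, hence also in S5 (every S5-frame is an S4-frame).

K, T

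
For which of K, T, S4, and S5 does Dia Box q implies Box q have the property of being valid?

S5-tableau for the negation not (Dia Box q implies Box q):
1. not (Dia Box q implies Box q), u
2. Dia Box q, u   [neg-implies-rule on 1]
3. not Box q, u   [neg-implies-rule on 1]
4. Box q, v   [Dia-rule on 2: fresh world v, uRv]
5. q, u   [Box-rule on 4 via vRu]
6. q, v   [Box-rule on 4 via vRv]
7. not q, w   [neg-Box-rule on 3: fresh world w, uRw]
8. q, w   [Box-rule on 4 via vRw]
Accessibility: uRu, uRv, uRw, vRu, vRv, vRw, wRu, wRv, wRw
Branch closes: q and not q both at w.
Every branch closes (one shown): valid in S5.
S4-tableau for the negation not (Dia Box q implies Box q):
1. not (Dia Box q implies Box q), u
2. Dia Box q, u   [neg-implies-rule on 1]
3. not Box q, u   [neg-implies-rule on 1]
4. Box q, v   [Dia-rule on 2: fresh world v, uRv]
5. q, v   [Box-rule on 4 via vRv]
6. not q, w   [neg-Box-rule on 3: fresh world w, uRw]
Accessibility: uRu, uRv, uRw, vRv, wRw
Complete open branch: countermodel on an S4-frame, so not valid in S4, nor in K, T (the same frame is also a K-frame and a T-frame).

S5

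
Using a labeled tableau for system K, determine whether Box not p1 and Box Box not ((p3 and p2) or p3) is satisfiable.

1. Box not p1 and Box Box not ((p3 and p2) or p3), u
2. Box not p1, u   [and-rule on 1]
3. Box Box not ((p3 and p2) or p3), u   [and-rule on 1]

Satisfiable (open branch found)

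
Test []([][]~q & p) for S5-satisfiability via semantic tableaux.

Yes, satisfiable

1. []([][]~q & p), 0
2. [][]~q & p, 0
3. [][]~q, 0
4. p, 0
5. []~q, 0
6. ~q, 0
Accessibility: 0R0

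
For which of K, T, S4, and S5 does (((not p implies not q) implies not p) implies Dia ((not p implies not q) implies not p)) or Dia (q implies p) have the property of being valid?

T, S4, S5

T-tableau for the negation not ((((not p implies not q) implies not p) implies Dia ((not p implies not q) implies not p)) or Dia (q implies p)):
1. not ((((not p implies not q) implies not p) implies Dia ((not p implies not q) implies not p)) or Dia (q implies p)), w0
2. not (((not p implies not q) implies not p) implies Dia ((not p implies not q) implies not p)), w0
3. not Dia (q implies p), w0
4. (not p implies not q) implies not p, w0
5. not Dia ((not p implies not q) implies not p), w0
6. not (q implies p), w0
7. q, w0
8. not p, w0
9. not ((not p implies not q) implies not p), w0
10. not p implies not q, w0
11. p, w0
Accessibility: w0Rw0
Branch closes: p and not p both at w0.
Every branch closes (one shown): valid in T, hence also in S4, S5 (every theorem of T is a theorem of S4 and S5).
K-tableau for the negation not ((((not p implies not q) implies not p) implies Dia ((not p implies not q) implies not p)) or Dia (q implies p)):
1. not ((((not p implies not q) implies not p) implies Dia ((not p implies not q) implies not p)) or Dia (q implies p)), w0
2. not (((not p implies not q) implies not p) implies Dia ((not p implies not q) implies not p)), w0
3. not Dia (q implies p), w0
4. (not p implies not q) implies not p, w0
5. not Dia ((not p implies not q) implies not p), w0
6. not p, w0
Complete open branch: countermodel on a K-frame, so not valid in K.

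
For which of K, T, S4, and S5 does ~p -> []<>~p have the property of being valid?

S5-tableau for the negation ~(~p -> []<>~p):
1. ~(~p -> []<>~p), u
2. ~p, u
3. ~[]<>~p, u
4. ~<>~p, v
5. p, u
Accessibility: uRu, uRv, vRu, vRv
Branch closes: p and ~p both at u.
Every branch closes (one shown): valid in S5.
S4-tableau for the negation ~(~p -> []<>~p):
1. ~(~p -> []<>~p), u
2. ~p, u
3. ~[]<>~p, u
4. ~<>~p, v
5. p, v
Accessibility: uRu, uRv, vRv
Complete open branch: countermodel on an S4-frame, so not valid in S4, nor in K, T (the same frame is also a K-frame and a T-frame).

S5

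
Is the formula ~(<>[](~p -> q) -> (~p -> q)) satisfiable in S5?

No, unsatisfiable

1. ~(<>[](~p -> q) -> (~p -> q)), u
2. <>[](~p -> q), u
3. ~(~p -> q), u
4. ~p, u
5. ~q, u
6. [](~p -> q), v
7. ~p -> q, u
8. ~p -> q, v
9. q, u
Accessibility: uRu, uRv, vRu, vRv
Branch closes: q and ~q both at u.
(One branch shown.) All branches close.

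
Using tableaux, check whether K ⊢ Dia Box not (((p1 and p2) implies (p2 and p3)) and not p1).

Not valid

Tableau for the negation not Dia Box not (((p1 and p2) implies (p2 and p3)) and not p1):
1. not Dia Box not (((p1 and p2) implies (p2 and p3)) and not p1), u
The negation has an open branch (countermodel exists).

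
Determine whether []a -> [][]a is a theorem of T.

Tableau for the negation ~([]a -> [][]a):
1. ~([]a -> [][]a), w0
2. []a, w0
3. ~[][]a, w0
4. a, w0
5. ~[]a, w1
6. a, w1
7. ~a, w2
Accessibility: w0Rw0, w0Rw1, w1Rw1, w1Rw2, w2Rw2
The negation has an open branch (countermodel exists).

Not valid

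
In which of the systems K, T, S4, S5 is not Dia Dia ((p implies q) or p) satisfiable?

K

T-tableau for the formula:
1. not Dia Dia ((p implies q) or p), 0
2. not Dia ((p implies q) or p), 0   [neg-Dia-rule on 1 via 0R0]
3. not ((p implies q) or p), 0   [neg-Dia-rule on 2 via 0R0]
4. not (p implies q), 0   [neg-or-rule on 3]
5. not p, 0   [neg-or-rule on 3]
6. p, 0   [neg-implies-rule on 4]
7. not q, 0   [neg-implies-rule on 4]
Accessibility: 0R0
Branch closes: p and not p both at 0.
Every branch closes (one shown): unsatisfiable in T, hence also in S4, S5 (every S4/S5-frame is a T-frame).
K-tableau for the formula:
1. not Dia Dia ((p implies q) or p), 0
Complete open branch: satisfiable in K.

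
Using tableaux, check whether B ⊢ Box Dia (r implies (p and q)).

Invalid (countermodel exists)

Tableau for the negation not Box Dia (r implies (p and q)):
1. not Box Dia (r implies (p and q)), u
2. not Dia (r implies (p and q)), v   [neg-Box-rule on 1: fresh world v, uRv]
3. not (r implies (p and q)), u   [neg-Dia-rule on 2 via vRu]
4. r, u   [neg-implies-rule on 3]
5. not (p and q), u   [neg-implies-rule on 3]
6. not (r implies (p and q)), v   [neg-Dia-rule on 2 via vRv]
7. r, v   [neg-implies-rule on 6]
8. not (p and q), v   [neg-implies-rule on 6]
9. not q, u   [neg-and-rule on 5 (branches; this branch)]
10. not q, v   [neg-and-rule on 8 (branches; this branch)]
Accessibility: uRu, uRv, vRu, vRv
The negation has an open branch (countermodel exists).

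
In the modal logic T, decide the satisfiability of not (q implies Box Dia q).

Satisfiable (open branch found)

1. not (q implies Box Dia q), u
2. q, u   [neg-implies-rule on 1]
3. not Box Dia q, u   [neg-implies-rule on 1]
4. not Dia q, v   [neg-Box-rule on 3: fresh world v, uRv]
5. not q, v   [neg-Dia-rule on 4 via vRv]
Accessibility: uRu, uRv, vRv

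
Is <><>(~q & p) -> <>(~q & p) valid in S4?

Valid

Tableau for the negation ~(<><>(~q & p) -> <>(~q & p)):
1. ~(<><>(~q & p) -> <>(~q & p)), u
2. <><>(~q & p), u
3. ~<>(~q & p), u
4. ~(~q & p), u
5. ~p, u
6. <>(~q & p), v
7. ~(~q & p), v
8. ~p, v
9. ~q & p, w
10. ~q, w
11. p, w
12. ~(~q & p), w
13. ~p, w
Accessibility: uRu, uRv, uRw, vRv, vRw, wRw
Branch closes: p and ~p both at w.
All branches of the negation close; one closing branch shown above.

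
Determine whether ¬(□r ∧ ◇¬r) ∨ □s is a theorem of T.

Valid

Tableau for the negation ¬(¬(□r ∧ ◇¬r) ∨ □s):
1. ¬(¬(□r ∧ ◇¬r) ∨ □s), w0
2. □r ∧ ◇¬r, w0   [¬∨-rule on 1]
3. ¬□s, w0   [¬∨-rule on 1]
4. □r, w0   [∧-rule on 2]
5. ◇¬r, w0   [∧-rule on 2]
6. r, w0   [□-rule on 4 via w0Rw0]
7. ¬s, w1   [¬□-rule on 3: fresh world w1, w0Rw1]
8. r, w1   [□-rule on 4 via w0Rw1]
9. ¬r, w2   [◇-rule on 5: fresh world w2, w0Rw2]
10. r, w2   [□-rule on 4 via w0Rw2]
Accessibility: w0Rw0, w0Rw1, w0Rw2, w1Rw1, w2Rw2
Branch closes: r and ¬r both at w2.
All branches of the negation close; one closing branch shown above.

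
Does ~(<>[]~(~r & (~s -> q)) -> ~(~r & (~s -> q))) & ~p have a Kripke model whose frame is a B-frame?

No, unsatisfiable

1. ~(<>[]~(~r & (~s -> q)) -> ~(~r & (~s -> q))) & ~p, u
2. ~(<>[]~(~r & (~s -> q)) -> ~(~r & (~s -> q))), u   [&-rule on 1]
3. ~p, u   [&-rule on 1]
4. <>[]~(~r & (~s -> q)), u   [~->-rule on 2]
5. ~r & (~s -> q), u   [~->-rule on 2]
6. ~r, u   [&-rule on 5]
7. ~s -> q, u   [&-rule on 5]
8. q, u   [->-rule on 7 (branches; this branch)]
9. []~(~r & (~s -> q)), v   [<>-rule on 4: fresh world v, uRv]
10. ~(~r & (~s -> q)), u   [[]-rule on 9 via vRu]
11. ~(~r & (~s -> q)), v   [[]-rule on 9 via vRv]
12. ~(~s -> q), u   [~&-rule on 10 (branches; this branch)]
13. ~s, u   [~->-rule on 12]
14. ~q, u   [~->-rule on 12]
Accessibility: uRu, uRv, vRu, vRv
Branch closes: q and ~q both at u.
All branches of the tableau close; one closing branch shown above.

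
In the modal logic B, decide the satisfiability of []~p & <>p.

1. []~p & <>p, u
2. []~p, u
3. <>p, u
4. ~p, u
5. p, v
6. ~p, v
Accessibility: uRu, uRv, vRu, vRv
Branch closes: p and ~p both at v.
All branches of the tableau close; one closing branch shown above.

Unsatisfiable (every branch closes)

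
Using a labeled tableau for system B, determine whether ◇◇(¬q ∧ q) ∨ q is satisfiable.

1. ◇◇(¬q ∧ q) ∨ q, 0
2. q, 0
Accessibility: 0R0

Satisfiable (open branch found)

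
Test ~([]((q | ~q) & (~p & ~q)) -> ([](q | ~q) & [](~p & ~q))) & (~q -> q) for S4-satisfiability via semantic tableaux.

1. ~([]((q | ~q) & (~p & ~q)) -> ([](q | ~q) & [](~p & ~q))) & (~q -> q), 0
2. ~([]((q | ~q) & (~p & ~q)) -> ([](q | ~q) & [](~p & ~q))), 0   [&-rule on 1]
3. ~q -> q, 0   [&-rule on 1]
4. []((q | ~q) & (~p & ~q)), 0   [~->-rule on 2]
5. ~([](q | ~q) & [](~p & ~q)), 0   [~->-rule on 2]
6. (q | ~q) & (~p & ~q), 0   [[]-rule on 4 via 0R0]
7. q | ~q, 0   [&-rule on 6]
8. ~p & ~q, 0   [&-rule on 6]
9. ~p, 0   [&-rule on 8]
10. ~q, 0   [&-rule on 8]
11. q, 0   [->-rule on 3 (branches; this branch)]
Accessibility: 0R0
Branch closes: q and ~q both at 0.
All branches of the tableau close; one closing branch shown above.

Unsatisfiable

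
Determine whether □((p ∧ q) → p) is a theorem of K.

Tableau for the negation ¬□((p ∧ q) → p):
1. ¬□((p ∧ q) → p), u
2. ¬((p ∧ q) → p), v   [¬□-rule on 1: fresh world v, uRv]
3. p ∧ q, v   [¬→-rule on 2]
4. ¬p, v   [¬→-rule on 2]
5. p, v   [∧-rule on 3]
6. q, v   [∧-rule on 3]
Accessibility: uRv
Branch closes: p and ¬p both at v.
Every branch of the negation's tableau closes; the branch above is one of them.

Valid in K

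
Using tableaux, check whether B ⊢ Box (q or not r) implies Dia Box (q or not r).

Yes, valid

Tableau for the negation not (Box (q or not r) implies Dia Box (q or not r)):
1. not (Box (q or not r) implies Dia Box (q or not r)), 0
2. Box (q or not r), 0   [neg-implies-rule on 1]
3. not Dia Box (q or not r), 0   [neg-implies-rule on 1]
4. q or not r, 0   [Box-rule on 2 via 0R0]
5. not Box (q or not r), 0   [neg-Dia-rule on 3 via 0R0]
6. not r, 0   [or-rule on 4 (branches; this branch)]
7. not (q or not r), 1   [neg-Box-rule on 5: fresh world 1, 0R1]
8. not q, 1   [neg-or-rule on 7]
9. r, 1   [neg-or-rule on 7]
10. q or not r, 1   [Box-rule on 2 via 0R1]
11. not Box (q or not r), 1   [neg-Dia-rule on 3 via 0R1]
12. not r, 1   [or-rule on 10 (branches; this branch)]
Accessibility: 0R0, 0R1, 1R0, 1R1
Branch closes: r and not r both at 1.
All branches of the negation close; one closing branch shown above.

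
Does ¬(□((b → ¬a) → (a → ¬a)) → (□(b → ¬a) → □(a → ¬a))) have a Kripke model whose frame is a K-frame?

1. ¬(□((b → ¬a) → (a → ¬a)) → (□(b → ¬a) → □(a → ¬a))), 0
2. □((b → ¬a) → (a → ¬a)), 0
3. ¬(□(b → ¬a) → □(a → ¬a)), 0
4. □(b → ¬a), 0
5. ¬□(a → ¬a), 0
6. ¬(a → ¬a), 1
7. a, 1
8. (b → ¬a) → (a → ¬a), 1
9. b → ¬a, 1
10. a → ¬a, 1
11. ¬b, 1
12. ¬a, 1
Accessibility: 0R1
Branch closes: a and ¬a both at 1.
Every branch closes; the branch above is one of them.

No, unsatisfiable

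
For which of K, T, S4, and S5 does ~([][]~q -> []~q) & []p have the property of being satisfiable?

T-tableau for the formula:
1. ~([][]~q -> []~q) & []p, u
2. ~([][]~q -> []~q), u   [&-rule on 1]
3. []p, u   [&-rule on 1]
4. [][]~q, u   [~->-rule on 2]
5. ~[]~q, u   [~->-rule on 2]
6. p, u   [[]-rule on 3 via uRu]
7. []~q, u   [[]-rule on 4 via uRu]
8. ~q, u   [[]-rule on 7 via uRu]
9. q, v   [~[]-rule on 5: fresh world v, uRv]
10. p, v   [[]-rule on 3 via uRv]
11. []~q, v   [[]-rule on 4 via uRv]
12. ~q, v   [[]-rule on 7 via uRv]
Accessibility: uRu, uRv, vRv
Branch closes: q and ~q both at v.
Every branch closes (one shown): unsatisfiable in T, hence also in S4, S5 (every S4/S5-frame is a T-frame).
K-tableau for the formula:
1. ~([][]~q -> []~q) & []p, u
2. ~([][]~q -> []~q), u   [&-rule on 1]
3. []p, u   [&-rule on 1]
4. [][]~q, u   [~->-rule on 2]
5. ~[]~q, u   [~->-rule on 2]
6. q, v   [~[]-rule on 5: fresh world v, uRv]
7. p, v   [[]-rule on 3 via uRv]
8. []~q, v   [[]-rule on 4 via uRv]
Accessibility: uRv
Complete open branch: satisfiable in K.

K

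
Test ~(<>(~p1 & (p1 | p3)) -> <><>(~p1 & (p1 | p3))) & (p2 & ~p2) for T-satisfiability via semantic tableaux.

1. ~(<>(~p1 & (p1 | p3)) -> <><>(~p1 & (p1 | p3))) & (p2 & ~p2), 0
2. ~(<>(~p1 & (p1 | p3)) -> <><>(~p1 & (p1 | p3))), 0   [&-rule on 1]
3. p2 & ~p2, 0   [&-rule on 1]
4. <>(~p1 & (p1 | p3)), 0   [~->-rule on 2]
5. ~<><>(~p1 & (p1 | p3)), 0   [~->-rule on 2]
6. p2, 0   [&-rule on 3]
7. ~p2, 0   [&-rule on 3]
Accessibility: 0R0
Branch closes: p2 and ~p2 both at 0.
(One branch shown.) All branches close.

No, unsatisfiable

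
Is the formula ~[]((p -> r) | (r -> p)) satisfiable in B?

1. ~[]((p -> r) | (r -> p)), 0
2. ~((p -> r) | (r -> p)), 1   [~[]-rule on 1: fresh world 1, 0R1]
3. ~(p -> r), 1   [~|-rule on 2]
4. ~(r -> p), 1   [~|-rule on 2]
5. p, 1   [~->-rule on 3]
6. ~r, 1   [~->-rule on 3]
7. r, 1   [~->-rule on 4]
8. ~p, 1   [~->-rule on 4]
Accessibility: 0R0, 0R1, 1R0, 1R1
Branch closes: r and ~r both at 1.
(One branch shown.) All branches close.

Unsatisfiable (every branch closes)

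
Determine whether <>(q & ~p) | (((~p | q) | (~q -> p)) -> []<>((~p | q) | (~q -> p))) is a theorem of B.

Yes, valid

Tableau for the negation ~(<>(q & ~p) | (((~p | q) | (~q -> p)) -> []<>((~p | q) | (~q -> p)))):
1. ~(<>(q & ~p) | (((~p | q) | (~q -> p)) -> []<>((~p | q) | (~q -> p)))), u
2. ~<>(q & ~p), u
3. ~(((~p | q) | (~q -> p)) -> []<>((~p | q) | (~q -> p))), u
4. (~p | q) | (~q -> p), u
5. ~[]<>((~p | q) | (~q -> p)), u
6. ~(q & ~p), u
7. ~q -> p, u
8. p, u
9. ~<>((~p | q) | (~q -> p)), v
10. ~(q & ~p), v
11. ~((~p | q) | (~q -> p)), u
12. ~(~p | q), u
13. ~(~q -> p), u
14. ~q, u
15. ~p, u
Accessibility: uRu, uRv, vRu, vRv
Branch closes: p and ~p both at u.
Every branch of the negation's tableau closes; the branch above is one of them.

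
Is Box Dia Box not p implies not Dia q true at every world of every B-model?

Not valid

Tableau for the negation not (Box Dia Box not p implies not Dia q):
1. not (Box Dia Box not p implies not Dia q), 0
2. Box Dia Box not p, 0   [neg-implies-rule on 1]
3. Dia q, 0   [neg-implies-rule on 1]
4. Dia Box not p, 0   [Box-rule on 2 via 0R0]
5. q, 1   [Dia-rule on 3: fresh world 1, 0R1]
6. Dia Box not p, 1   [Box-rule on 2 via 0R1]
7. Box not p, 2   [Dia-rule on 4: fresh world 2, 0R2]
8. Dia Box not p, 2   [Box-rule on 2 via 0R2]
9. not p, 0   [Box-rule on 7 via 2R0]
10. not p, 2   [Box-rule on 7 via 2R2]
11. Box not p, 3   [Dia-rule on 6: fresh world 3, 1R3]
12. not p, 1   [Box-rule on 11 via 3R1]
13. not p, 3   [Box-rule on 11 via 3R3]
14. Box not p, 4   [Dia-rule on 8: fresh world 4, 2R4]
15. not p, 4   [Box-rule on 7 via 2R4]
Accessibility: 0R0, 0R1, 0R2, 1R0, 1R1, 1R3, 2R0, 2R2, 2R4, 3R1, 3R3, 4R2, 4R4
The negation has an open branch (countermodel exists).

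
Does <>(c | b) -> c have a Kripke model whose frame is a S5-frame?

Satisfiable (open branch found)

1. <>(c | b) -> c, 0
2. c, 0   [->-rule on 1 (branches; this branch)]
Accessibility: 0R0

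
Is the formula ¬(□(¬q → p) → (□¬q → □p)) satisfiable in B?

1. ¬(□(¬q → p) → (□¬q → □p)), 0
2. □(¬q → p), 0
3. ¬(□¬q → □p), 0
4. □¬q, 0
5. ¬□p, 0
6. ¬q → p, 0
7. ¬q, 0
8. p, 0
9. ¬p, 1
10. ¬q → p, 1
11. ¬q, 1
12. p, 1
Accessibility: 0R0, 0R1, 1R0, 1R1
Branch closes: p and ¬p both at 1.
All branches of the tableau close; one closing branch shown above.

Unsatisfiable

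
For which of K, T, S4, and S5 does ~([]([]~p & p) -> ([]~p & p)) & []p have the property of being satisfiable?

K-tableau for the formula:
1. ~([]([]~p & p) -> ([]~p & p)) & []p, w0
2. ~([]([]~p & p) -> ([]~p & p)), w0
3. []p, w0
4. []([]~p & p), w0
5. ~([]~p & p), w0
6. ~p, w0
Complete open branch: satisfiable in K.
T-tableau for the formula:
1. ~([]([]~p & p) -> ([]~p & p)) & []p, w0
2. ~([]([]~p & p) -> ([]~p & p)), w0
3. []p, w0
4. []([]~p & p), w0
5. ~([]~p & p), w0
6. p, w0
7. []~p & p, w0
8. []~p, w0
9. ~p, w0
Accessibility: w0Rw0
Branch closes: p and ~p both at w0.
Every branch closes (one shown): unsatisfiable in T, hence also in S4, S5 (every S4/S5-frame is a T-frame).

K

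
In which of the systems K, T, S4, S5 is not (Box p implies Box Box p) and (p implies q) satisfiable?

K, T

T-tableau for the formula:
1. not (Box p implies Box Box p) and (p implies q), u
2. not (Box p implies Box Box p), u   [and-rule on 1]
3. p implies q, u   [and-rule on 1]
4. Box p, u   [neg-implies-rule on 2]
5. not Box Box p, u   [neg-implies-rule on 2]
6. p, u   [Box-rule on 4 via uRu]
7. q, u   [implies-rule on 3 (branches; this branch)]
8. not Box p, v   [neg-Box-rule on 5: fresh world v, uRv]
9. p, v   [Box-rule on 4 via uRv]
10. not p, w   [neg-Box-rule on 8: fresh world w, vRw]
Accessibility: uRu, uRv, vRv, vRw, wRw
Complete open branch: satisfiable in T, hence also in K (this T-model is also a K-model).
S4-tableau for the formula:
1. not (Box p implies Box Box p) and (p implies q), u
2. not (Box p implies Box Box p), u   [and-rule on 1]
3. p implies q, u   [and-rule on 1]
4. Box p, u   [neg-implies-rule on 2]
5. not Box Box p, u   [neg-implies-rule on 2]
6. p, u   [Box-rule on 4 via uRu]
7. q, u   [implies-rule on 3 (branches; this branch)]
8. not Box p, v   [neg-Box-rule on 5: fresh world v, uRv]
9. p, v   [Box-rule on 4 via uRv]
10. not p, w   [neg-Box-rule on 8: fresh world w, vRw]
11. p, w   [Box-rule on 4 via uRw]
Accessibility: uRu, uRv, uRw, vRv, vRw, wRw
Branch closes: p and not p both at w.
Every branch closes (one shown): unsatisfiable in S4, hence also in S5 (every S5-frame is an S4-frame).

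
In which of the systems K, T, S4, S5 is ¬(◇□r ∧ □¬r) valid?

T, S4, S5

K-tableau for the negation ◇□r ∧ □¬r:
1. ◇□r ∧ □¬r, w0
2. ◇□r, w0   [∧-rule on 1]
3. □¬r, w0   [∧-rule on 1]
4. □r, w1   [◇-rule on 2: fresh world w1, w0Rw1]
5. ¬r, w1   [□-rule on 3 via w0Rw1]
Accessibility: w0Rw1
Complete open branch: countermodel on a K-frame, so not valid in K.
T-tableau for the negation ◇□r ∧ □¬r:
1. ◇□r ∧ □¬r, w0
2. ◇□r, w0   [∧-rule on 1]
3. □¬r, w0   [∧-rule on 1]
4. ¬r, w0   [□-rule on 3 via w0Rw0]
5. □r, w1   [◇-rule on 2: fresh world w1, w0Rw1]
6. ¬r, w1   [□-rule on 3 via w0Rw1]
7. r, w1   [□-rule on 5 via w1Rw1]
Accessibility: w0Rw0, w0Rw1, w1Rw1
Branch closes: r and ¬r both at w1.
Every branch closes (one shown): valid in T, hence also in S4, S5 (every theorem of T is a theorem of S4 and S5).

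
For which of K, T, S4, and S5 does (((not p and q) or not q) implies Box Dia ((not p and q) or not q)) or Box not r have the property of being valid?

S5-tableau for the negation not ((((not p and q) or not q) implies Box Dia ((not p and q) or not q)) or Box not r):
1. not ((((not p and q) or not q) implies Box Dia ((not p and q) or not q)) or Box not r), 0
2. not (((not p and q) or not q) implies Box Dia ((not p and q) or not q)), 0   [neg-or-rule on 1]
3. not Box not r, 0   [neg-or-rule on 1]
4. (not p and q) or not q, 0   [neg-implies-rule on 2]
5. not Box Dia ((not p and q) or not q), 0   [neg-implies-rule on 2]
6. not p and q, 0   [or-rule on 4 (branches; this branch)]
7. not p, 0   [and-rule on 6]
8. q, 0   [and-rule on 6]
9. r, 1   [neg-Box-rule on 3: fresh world 1, 0R1]
10. not Dia ((not p and q) or not q), 2   [neg-Box-rule on 5: fresh world 2, 0R2]
11. not ((not p and q) or not q), 0   [neg-Dia-rule on 10 via 2R0]
12. not (not p and q), 0   [neg-or-rule on 11]
13. not ((not p and q) or not q), 1   [neg-Dia-rule on 10 via 2R1]
14. not (not p and q), 1   [neg-or-rule on 13]
15. q, 1   [neg-or-rule on 13]
16. not ((not p and q) or not q), 2   [neg-Dia-rule on 10 via 2R2]
17. not (not p and q), 2   [neg-or-rule on 16]
18. q, 2   [neg-or-rule on 16]
19. not q, 0   [neg-and-rule on 12 (branches; this branch)]
Accessibility: 0R0, 0R1, 0R2, 1R0, 1R1, 1R2, 2R0, 2R1, 2R2
Branch closes: q and not q both at 0.
Every branch closes (one shown): valid in S5.
S4-tableau for the negation not ((((not p and q) or not q) implies Box Dia ((not p and q) or not q)) or Box not r):
1. not ((((not p and q) or not q) implies Box Dia ((not p and q) or not q)) or Box not r), 0
2. not (((not p and q) or not q) implies Box Dia ((not p and q) or not q)), 0   [neg-or-rule on 1]
3. not Box not r, 0   [neg-or-rule on 1]
4. (not p and q) or not q, 0   [neg-implies-rule on 2]
5. not Box Dia ((not p and q) or not q), 0   [neg-implies-rule on 2]
6. not q, 0   [or-rule on 4 (branches; this branch)]
7. r, 1   [neg-Box-rule on 3: fresh world 1, 0R1]
8. not Dia ((not p and q) or not q), 2   [neg-Box-rule on 5: fresh world 2, 0R2]
9. not ((not p and q) or not q), 2   [neg-Dia-rule on 8 via 2R2]
10. not (not p and q), 2   [neg-or-rule on 9]
11. q, 2   [neg-or-rule on 9]
12. p, 2   [neg-and-rule on 10 (branches; this branch)]
Accessibility: 0R0, 0R1, 0R2, 1R1, 2R2
Complete open branch: countermodel on an S4-frame, so not valid in S4, nor in K, T (the same frame is also a K-frame and a T-frame).

S5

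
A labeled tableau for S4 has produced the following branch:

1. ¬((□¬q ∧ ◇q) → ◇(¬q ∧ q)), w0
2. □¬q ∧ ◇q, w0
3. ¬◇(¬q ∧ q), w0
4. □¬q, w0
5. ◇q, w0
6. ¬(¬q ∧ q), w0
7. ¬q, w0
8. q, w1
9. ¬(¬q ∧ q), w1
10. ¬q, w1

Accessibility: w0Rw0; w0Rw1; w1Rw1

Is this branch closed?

Yes, closed

Both q and ¬q appear at w1.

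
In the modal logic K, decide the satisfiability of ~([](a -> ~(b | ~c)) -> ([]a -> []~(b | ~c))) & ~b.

No, unsatisfiable

1. ~([](a -> ~(b | ~c)) -> ([]a -> []~(b | ~c))) & ~b, u
2. ~([](a -> ~(b | ~c)) -> ([]a -> []~(b | ~c))), u
3. ~b, u
4. [](a -> ~(b | ~c)), u
5. ~([]a -> []~(b | ~c)), u
6. []a, u
7. ~[]~(b | ~c), u
8. b | ~c, v
9. a -> ~(b | ~c), v
10. a, v
11. ~c, v
12. ~(b | ~c), v
13. ~b, v
14. c, v
Accessibility: uRv
Branch closes: c and ~c both at v.
Every branch closes; the branch above is one of them.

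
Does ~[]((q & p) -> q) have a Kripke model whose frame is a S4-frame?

1. ~[]((q & p) -> q), u
2. ~((q & p) -> q), v   [~[]-rule on 1: fresh world v, uRv]
3. q & p, v   [~->-rule on 2]
4. ~q, v   [~->-rule on 2]
5. q, v   [&-rule on 3]
6. p, v   [&-rule on 3]
Accessibility: uRu, uRv, vRv
Branch closes: q and ~q both at v.
Every branch closes; the branch above is one of them.

Unsatisfiable (every branch closes)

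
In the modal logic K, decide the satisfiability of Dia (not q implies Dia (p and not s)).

Satisfiable

1. Dia (not q implies Dia (p and not s)), u
2. not q implies Dia (p and not s), v
3. Dia (p and not s), v
4. p and not s, w
5. p, w
6. not s, w
Accessibility: uRv, vRw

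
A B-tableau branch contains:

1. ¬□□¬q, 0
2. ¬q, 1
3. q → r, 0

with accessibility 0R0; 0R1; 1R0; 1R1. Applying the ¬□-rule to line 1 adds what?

a fresh world 2 with 0R2, and ¬□¬q at 2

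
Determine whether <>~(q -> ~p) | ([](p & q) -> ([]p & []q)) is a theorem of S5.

Tableau for the negation ~(<>~(q -> ~p) | ([](p & q) -> ([]p & []q))):
1. ~(<>~(q -> ~p) | ([](p & q) -> ([]p & []q))), 0
2. ~<>~(q -> ~p), 0
3. ~([](p & q) -> ([]p & []q)), 0
4. [](p & q), 0
5. ~([]p & []q), 0
6. q -> ~p, 0
7. p & q, 0
8. p, 0
9. q, 0
10. ~[]q, 0
11. ~p, 0
Accessibility: 0R0
Branch closes: p and ~p both at 0.
Every branch of the negation's tableau closes; the branch above is one of them.

Valid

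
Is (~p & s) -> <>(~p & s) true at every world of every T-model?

Tableau for the negation ~((~p & s) -> <>(~p & s)):
1. ~((~p & s) -> <>(~p & s)), u
2. ~p & s, u   [~->-rule on 1]
3. ~<>(~p & s), u   [~->-rule on 1]
4. ~p, u   [&-rule on 2]
5. s, u   [&-rule on 2]
6. ~(~p & s), u   [~<>-rule on 3 via uRu]
7. ~s, u   [~&-rule on 6 (branches; this branch)]
Accessibility: uRu
Branch closes: s and ~s both at u.
All branches of the negation close; one closing branch shown above.

Valid in T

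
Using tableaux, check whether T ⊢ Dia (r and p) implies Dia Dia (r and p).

Valid in T

Tableau for the negation not (Dia (r and p) implies Dia Dia (r and p)):
1. not (Dia (r and p) implies Dia Dia (r and p)), w0
2. Dia (r and p), w0
3. not Dia Dia (r and p), w0
4. not Dia (r and p), w0
5. not (r and p), w0
6. not p, w0
7. r and p, w1
8. r, w1
9. p, w1
10. not Dia (r and p), w1
11. not (r and p), w1
12. not p, w1
Accessibility: w0Rw0, w0Rw1, w1Rw1
Branch closes: p and not p both at w1.
All branches of the negation close; one closing branch shown above.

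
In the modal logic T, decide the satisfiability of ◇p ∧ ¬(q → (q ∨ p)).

1. ◇p ∧ ¬(q → (q ∨ p)), u
2. ◇p, u   [∧-rule on 1]
3. ¬(q → (q ∨ p)), u   [∧-rule on 1]
4. q, u   [¬→-rule on 3]
5. ¬(q ∨ p), u   [¬→-rule on 3]
6. ¬q, u   [¬∨-rule on 5]
7. ¬p, u   [¬∨-rule on 5]
Accessibility: uRu
Branch closes: q and ¬q both at u.
All branches of the tableau close; one closing branch shown above.

No, unsatisfiable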